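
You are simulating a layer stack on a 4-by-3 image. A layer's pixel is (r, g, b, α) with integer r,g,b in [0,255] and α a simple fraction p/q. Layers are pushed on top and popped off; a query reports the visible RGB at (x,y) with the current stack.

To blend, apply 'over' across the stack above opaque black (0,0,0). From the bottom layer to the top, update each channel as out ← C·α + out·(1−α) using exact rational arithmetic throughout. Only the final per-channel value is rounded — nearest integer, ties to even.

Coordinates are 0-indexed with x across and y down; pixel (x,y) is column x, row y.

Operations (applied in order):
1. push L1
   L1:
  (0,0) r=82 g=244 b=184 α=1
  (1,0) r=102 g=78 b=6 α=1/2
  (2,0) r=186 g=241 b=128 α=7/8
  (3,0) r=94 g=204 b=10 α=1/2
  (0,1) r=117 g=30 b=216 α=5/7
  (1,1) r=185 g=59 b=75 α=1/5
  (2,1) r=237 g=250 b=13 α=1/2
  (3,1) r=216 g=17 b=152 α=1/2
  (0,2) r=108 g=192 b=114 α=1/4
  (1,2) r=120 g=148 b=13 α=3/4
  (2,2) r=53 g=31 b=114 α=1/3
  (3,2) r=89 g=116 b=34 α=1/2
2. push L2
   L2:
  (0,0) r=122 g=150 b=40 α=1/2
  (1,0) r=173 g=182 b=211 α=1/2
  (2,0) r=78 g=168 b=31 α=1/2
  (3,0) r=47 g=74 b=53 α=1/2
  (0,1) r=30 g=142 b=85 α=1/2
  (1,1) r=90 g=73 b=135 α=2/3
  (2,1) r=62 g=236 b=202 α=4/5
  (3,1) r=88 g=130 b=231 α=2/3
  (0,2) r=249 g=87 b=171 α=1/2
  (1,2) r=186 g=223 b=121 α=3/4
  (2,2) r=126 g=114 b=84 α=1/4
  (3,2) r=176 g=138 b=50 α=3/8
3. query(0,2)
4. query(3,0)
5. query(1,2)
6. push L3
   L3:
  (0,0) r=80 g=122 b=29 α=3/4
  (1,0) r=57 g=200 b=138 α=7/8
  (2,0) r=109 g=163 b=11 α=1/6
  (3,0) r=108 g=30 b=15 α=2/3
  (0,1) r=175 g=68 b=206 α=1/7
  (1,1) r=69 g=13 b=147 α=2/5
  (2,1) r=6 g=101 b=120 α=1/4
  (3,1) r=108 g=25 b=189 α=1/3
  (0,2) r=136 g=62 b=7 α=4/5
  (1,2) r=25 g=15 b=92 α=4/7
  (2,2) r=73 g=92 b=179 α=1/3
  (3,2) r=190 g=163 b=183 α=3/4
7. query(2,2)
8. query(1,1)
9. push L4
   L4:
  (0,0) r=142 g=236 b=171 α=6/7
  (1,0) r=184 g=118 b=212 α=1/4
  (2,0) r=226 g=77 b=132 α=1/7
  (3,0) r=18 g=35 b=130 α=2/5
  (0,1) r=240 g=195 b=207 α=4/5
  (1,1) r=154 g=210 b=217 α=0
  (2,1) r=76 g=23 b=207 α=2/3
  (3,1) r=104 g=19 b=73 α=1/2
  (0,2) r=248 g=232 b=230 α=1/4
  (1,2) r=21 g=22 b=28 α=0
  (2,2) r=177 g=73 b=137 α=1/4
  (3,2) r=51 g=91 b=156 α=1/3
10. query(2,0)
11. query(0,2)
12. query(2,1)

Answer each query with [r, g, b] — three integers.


at x=0,y=2 over L1,L2:
+L1 (α=1/4) → [27, 48, 57/2]
+L2 (α=1/2) → [138, 135/2, 399/4]
rounded: [138, 68, 100]

(3,0) stack=L1,L2; from [0,0,0]:
L1 α=1/2: [47, 102, 5]
L2 α=1/2: [47, 88, 29]
= [47, 88, 29]

query (1,2) [L1,L2] — begin 0,0,0
L1 α=3/4: [90, 111, 39/4]
L2 α=3/4: [162, 195, 1491/16]
rounded: [162, 195, 93]

at x=2,y=2 over L1,L2,L3:
after L1 α=1/3: [53/3, 31/3, 38]
after L2 α=1/4: [179/4, 145/4, 99/2]
after L3 α=1/3: [325/6, 329/6, 278/3]
= [54, 55, 93]

(1,1) stack=L1,L2,L3; from [0,0,0]:
after L1 α=1/5: [37, 59/5, 15]
after L2 α=2/3: [217/3, 263/5, 95]
after L3 α=2/5: [71, 919/25, 579/5]
rounded: [71, 37, 116]

(2,0) stack=L1,L2,L3,L4; from [0,0,0]:
L1 α=7/8: [651/4, 1687/8, 112]
L2 α=1/2: [963/8, 3031/16, 143/2]
L3 α=1/6: [5687/48, 5921/32, 737/12]
L4 α=1/7: [7495/56, 18995/112, 143/2]
→ [134, 170, 72]

query (0,2) [L1,L2,L3,L4] — begin 0,0,0
L1 α=1/4: [27, 48, 57/2]
L2 α=1/2: [138, 135/2, 399/4]
L3 α=4/5: [682/5, 631/10, 511/20]
L4 α=1/4: [1643/10, 4213/40, 6133/80]
→ [164, 105, 77]

(2,1) stack=L1,L2,L3,L4; from [0,0,0]:
+L1 (α=1/2) → [237/2, 125, 13/2]
+L2 (α=4/5) → [733/10, 1069/5, 1629/10]
+L3 (α=1/4) → [2259/40, 928/5, 6087/40]
+L4 (α=2/3) → [8339/120, 386/5, 7549/40]
= [69, 77, 189]


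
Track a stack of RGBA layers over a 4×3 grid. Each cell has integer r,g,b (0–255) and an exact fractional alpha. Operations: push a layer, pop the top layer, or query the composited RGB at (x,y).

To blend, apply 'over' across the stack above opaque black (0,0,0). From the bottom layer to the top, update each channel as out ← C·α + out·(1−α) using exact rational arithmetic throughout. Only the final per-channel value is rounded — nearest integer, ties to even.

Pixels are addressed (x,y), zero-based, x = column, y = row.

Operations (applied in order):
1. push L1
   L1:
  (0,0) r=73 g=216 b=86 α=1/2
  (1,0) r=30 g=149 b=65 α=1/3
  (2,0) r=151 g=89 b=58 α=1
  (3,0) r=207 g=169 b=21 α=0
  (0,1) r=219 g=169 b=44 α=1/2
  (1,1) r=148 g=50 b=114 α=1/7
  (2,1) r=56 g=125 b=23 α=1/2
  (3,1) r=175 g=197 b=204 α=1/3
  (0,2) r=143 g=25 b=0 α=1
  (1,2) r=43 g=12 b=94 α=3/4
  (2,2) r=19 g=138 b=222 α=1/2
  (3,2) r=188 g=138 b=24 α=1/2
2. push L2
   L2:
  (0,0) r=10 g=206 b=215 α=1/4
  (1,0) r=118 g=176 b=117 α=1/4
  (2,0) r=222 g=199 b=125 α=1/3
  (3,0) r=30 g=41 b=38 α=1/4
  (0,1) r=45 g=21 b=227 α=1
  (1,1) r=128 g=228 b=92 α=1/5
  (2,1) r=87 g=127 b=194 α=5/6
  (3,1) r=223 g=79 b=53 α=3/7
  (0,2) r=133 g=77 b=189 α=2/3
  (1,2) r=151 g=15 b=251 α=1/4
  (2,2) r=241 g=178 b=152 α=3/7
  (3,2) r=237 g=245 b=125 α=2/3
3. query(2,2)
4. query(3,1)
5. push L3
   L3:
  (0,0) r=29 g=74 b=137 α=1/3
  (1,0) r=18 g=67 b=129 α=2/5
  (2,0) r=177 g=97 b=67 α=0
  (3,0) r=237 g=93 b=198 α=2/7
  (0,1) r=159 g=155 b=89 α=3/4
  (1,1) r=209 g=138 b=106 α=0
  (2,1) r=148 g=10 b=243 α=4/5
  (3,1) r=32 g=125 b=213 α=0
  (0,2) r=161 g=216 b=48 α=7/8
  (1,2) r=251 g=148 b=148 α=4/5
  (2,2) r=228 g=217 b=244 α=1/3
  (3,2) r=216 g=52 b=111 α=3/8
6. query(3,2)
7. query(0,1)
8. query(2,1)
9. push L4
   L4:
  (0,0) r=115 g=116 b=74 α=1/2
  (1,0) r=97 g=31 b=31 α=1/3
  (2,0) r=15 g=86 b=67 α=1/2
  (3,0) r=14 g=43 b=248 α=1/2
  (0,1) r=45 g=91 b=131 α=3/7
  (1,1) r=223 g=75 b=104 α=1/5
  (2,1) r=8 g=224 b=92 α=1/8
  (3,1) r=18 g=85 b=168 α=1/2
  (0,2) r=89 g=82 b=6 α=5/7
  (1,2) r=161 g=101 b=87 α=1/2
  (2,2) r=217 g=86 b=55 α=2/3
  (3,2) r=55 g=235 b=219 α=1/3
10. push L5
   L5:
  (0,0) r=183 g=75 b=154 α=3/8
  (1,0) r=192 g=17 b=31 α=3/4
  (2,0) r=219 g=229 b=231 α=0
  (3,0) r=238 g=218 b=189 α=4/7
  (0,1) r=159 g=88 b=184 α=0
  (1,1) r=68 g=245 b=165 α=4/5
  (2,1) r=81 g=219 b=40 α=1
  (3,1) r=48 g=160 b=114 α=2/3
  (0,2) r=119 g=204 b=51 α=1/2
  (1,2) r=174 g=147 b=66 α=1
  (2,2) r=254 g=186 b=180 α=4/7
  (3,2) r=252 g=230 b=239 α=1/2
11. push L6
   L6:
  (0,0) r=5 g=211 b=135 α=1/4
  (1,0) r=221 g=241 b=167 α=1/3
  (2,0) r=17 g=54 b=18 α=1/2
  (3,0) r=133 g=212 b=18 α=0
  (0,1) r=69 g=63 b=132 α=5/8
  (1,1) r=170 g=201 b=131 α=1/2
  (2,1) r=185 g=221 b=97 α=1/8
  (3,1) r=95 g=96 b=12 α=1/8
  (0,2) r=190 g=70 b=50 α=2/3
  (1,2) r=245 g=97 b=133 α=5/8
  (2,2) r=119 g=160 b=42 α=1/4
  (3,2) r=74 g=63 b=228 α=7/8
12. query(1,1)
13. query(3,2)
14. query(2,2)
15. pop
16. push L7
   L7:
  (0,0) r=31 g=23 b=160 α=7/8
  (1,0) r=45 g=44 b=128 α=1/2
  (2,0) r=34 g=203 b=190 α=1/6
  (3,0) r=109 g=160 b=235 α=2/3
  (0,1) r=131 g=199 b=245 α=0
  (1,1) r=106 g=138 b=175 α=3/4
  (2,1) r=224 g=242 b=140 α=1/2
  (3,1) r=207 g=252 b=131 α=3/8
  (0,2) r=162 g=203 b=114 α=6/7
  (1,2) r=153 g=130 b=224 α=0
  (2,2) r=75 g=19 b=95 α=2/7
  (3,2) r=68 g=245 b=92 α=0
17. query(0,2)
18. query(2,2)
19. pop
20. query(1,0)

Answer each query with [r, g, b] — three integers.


(2,2) stack=L1,L2; from [0,0,0]:
after L1 α=1/2: [19/2, 69, 111]
after L2 α=3/7: [761/7, 810/7, 900/7]
rounded: [109, 116, 129]

(3,1) stack=L1,L2; from [0,0,0]:
+L1 (α=1/3) → [175/3, 197/3, 68]
+L2 (α=3/7) → [2707/21, 1499/21, 431/7]
rounded: [129, 71, 62]

query (3,2) [L1,L2,L3] — begin 0,0,0
after L1 α=1/2: [94, 69, 12]
after L2 α=2/3: [568/3, 559/3, 262/3]
after L3 α=3/8: [598/3, 3263/24, 2309/24]
→ [199, 136, 96]

query (0,1) [L1,L2,L3] — begin 0,0,0
+L1 (α=1/2) → [219/2, 169/2, 22]
+L2 (α=1) → [45, 21, 227]
+L3 (α=3/4) → [261/2, 243/2, 247/2]
→ [130, 122, 124]

at x=2,y=1 over L1,L2,L3:
after L1 α=1/2: [28, 125/2, 23/2]
after L2 α=5/6: [463/6, 465/4, 1963/12]
after L3 α=4/5: [803/6, 125/4, 13627/60]
→ [134, 31, 227]

(1,1) stack=L1,L2,L3,L4,L5,L6; from [0,0,0]:
after L1 α=1/7: [148/7, 50/7, 114/7]
after L2 α=1/5: [1488/35, 1796/35, 220/7]
after L3 α=0: [1488/35, 1796/35, 220/7]
after L4 α=1/5: [13757/175, 9809/175, 1608/35]
after L5 α=4/5: [61357/875, 181309/875, 24708/175]
after L6 α=1/2: [210107/1750, 178592/875, 47633/350]
= [120, 204, 136]

query (3,2) [L1,L2,L3,L4,L5,L6] — begin 0,0,0
after L1 α=1/2: [94, 69, 12]
after L2 α=2/3: [568/3, 559/3, 262/3]
after L3 α=3/8: [598/3, 3263/24, 2309/24]
after L4 α=1/3: [1361/9, 6083/36, 4937/36]
after L5 α=1/2: [3629/18, 14363/72, 13541/72]
after L6 α=7/8: [12953/144, 46115/576, 128453/576]
rounded: [90, 80, 223]

at x=2,y=2 over L1,L2,L3,L4,L5,L6:
L1 α=1/2: [19/2, 69, 111]
L2 α=3/7: [761/7, 810/7, 900/7]
L3 α=1/3: [3118/21, 3139/21, 3508/21]
L4 α=2/3: [12232/63, 6751/63, 5818/63]
L5 α=4/7: [33568/147, 22375/147, 20938/147]
L6 α=1/4: [39399/196, 30215/196, 5749/49]
→ [201, 154, 117]

(0,2) stack=L1,L2,L3,L4,L5,L7; from [0,0,0]:
+L1 (α=1) → [143, 25, 0]
+L2 (α=2/3) → [409/3, 179/3, 126]
+L3 (α=7/8) → [1895/12, 4715/24, 231/4]
+L4 (α=5/7) → [4565/42, 9635/84, 291/14]
+L5 (α=1/2) → [9563/84, 26771/168, 1005/28]
+L7 (α=6/7) → [91211/588, 231395/1176, 20157/196]
→ [155, 197, 103]

at x=2,y=2 over L1,L2,L3,L4,L5,L7:
L1 α=1/2: [19/2, 69, 111]
L2 α=3/7: [761/7, 810/7, 900/7]
L3 α=1/3: [3118/21, 3139/21, 3508/21]
L4 α=2/3: [12232/63, 6751/63, 5818/63]
L5 α=4/7: [33568/147, 22375/147, 20938/147]
L7 α=2/7: [189890/1029, 117461/1029, 132620/1029]
rounded: [185, 114, 129]

query (1,0) [L1,L2,L3,L4,L5] — begin 0,0,0
+L1 (α=1/3) → [10, 149/3, 65/3]
+L2 (α=1/4) → [37, 325/4, 91/2]
+L3 (α=2/5) → [147/5, 1511/20, 789/10]
+L4 (α=1/3) → [779/15, 607/10, 944/15]
+L5 (α=3/4) → [9419/60, 1117/40, 2339/60]
rounded: [157, 28, 39]


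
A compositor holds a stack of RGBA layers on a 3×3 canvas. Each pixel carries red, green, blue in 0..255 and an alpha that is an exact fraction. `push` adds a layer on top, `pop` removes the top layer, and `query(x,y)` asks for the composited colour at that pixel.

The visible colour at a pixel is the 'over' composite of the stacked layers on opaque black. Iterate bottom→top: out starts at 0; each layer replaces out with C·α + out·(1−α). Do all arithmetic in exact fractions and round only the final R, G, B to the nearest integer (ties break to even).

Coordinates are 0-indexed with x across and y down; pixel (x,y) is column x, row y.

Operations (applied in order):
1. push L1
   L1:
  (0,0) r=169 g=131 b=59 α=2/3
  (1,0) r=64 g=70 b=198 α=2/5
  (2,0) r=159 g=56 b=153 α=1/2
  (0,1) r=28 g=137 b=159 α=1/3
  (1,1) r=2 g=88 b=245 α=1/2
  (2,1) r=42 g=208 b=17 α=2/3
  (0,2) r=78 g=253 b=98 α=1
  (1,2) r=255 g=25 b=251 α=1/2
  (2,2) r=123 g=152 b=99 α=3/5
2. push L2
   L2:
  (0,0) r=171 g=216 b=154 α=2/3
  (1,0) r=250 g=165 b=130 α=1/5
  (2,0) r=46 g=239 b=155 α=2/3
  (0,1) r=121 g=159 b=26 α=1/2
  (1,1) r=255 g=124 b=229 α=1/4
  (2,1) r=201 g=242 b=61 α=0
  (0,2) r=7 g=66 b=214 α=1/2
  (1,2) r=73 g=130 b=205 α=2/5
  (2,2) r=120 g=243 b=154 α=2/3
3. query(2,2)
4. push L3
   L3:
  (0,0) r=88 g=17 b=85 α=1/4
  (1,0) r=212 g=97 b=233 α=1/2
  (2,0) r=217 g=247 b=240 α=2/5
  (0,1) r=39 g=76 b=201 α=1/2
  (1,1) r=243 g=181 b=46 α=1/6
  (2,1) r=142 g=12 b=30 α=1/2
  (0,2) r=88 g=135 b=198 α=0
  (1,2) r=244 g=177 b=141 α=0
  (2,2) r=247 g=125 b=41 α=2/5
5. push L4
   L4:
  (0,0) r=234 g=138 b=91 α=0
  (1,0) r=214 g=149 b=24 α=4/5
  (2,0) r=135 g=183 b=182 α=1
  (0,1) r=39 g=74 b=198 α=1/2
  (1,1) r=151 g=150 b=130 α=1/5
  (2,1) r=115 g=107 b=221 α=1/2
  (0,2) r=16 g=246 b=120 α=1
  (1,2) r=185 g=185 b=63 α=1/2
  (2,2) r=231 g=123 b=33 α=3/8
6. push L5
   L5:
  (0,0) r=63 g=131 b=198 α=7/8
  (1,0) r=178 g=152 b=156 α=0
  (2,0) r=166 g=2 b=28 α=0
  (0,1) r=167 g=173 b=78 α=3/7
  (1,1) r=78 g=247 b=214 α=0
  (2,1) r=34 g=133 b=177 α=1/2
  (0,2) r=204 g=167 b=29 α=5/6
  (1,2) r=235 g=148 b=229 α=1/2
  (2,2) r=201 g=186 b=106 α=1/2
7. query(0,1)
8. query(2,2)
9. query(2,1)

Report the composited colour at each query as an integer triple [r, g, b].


query (2,2) [L1,L2] — begin 0,0,0
after L1 α=3/5: [369/5, 456/5, 297/5]
after L2 α=2/3: [523/5, 962/5, 1837/15]
rounded: [105, 192, 122]

(0,1) stack=L1,L2,L3,L4,L5; from [0,0,0]:
after L1 α=1/3: [28/3, 137/3, 53]
after L2 α=1/2: [391/6, 307/3, 79/2]
after L3 α=1/2: [625/12, 535/6, 481/4]
after L4 α=1/2: [1093/24, 979/12, 1273/8]
after L5 α=3/7: [4099/42, 2536/21, 1741/14]
→ [98, 121, 124]

query (2,2) [L1,L2,L3,L4,L5] — begin 0,0,0
L1 α=3/5: [369/5, 456/5, 297/5]
L2 α=2/3: [523/5, 962/5, 1837/15]
L3 α=2/5: [4039/25, 4136/25, 2247/25]
L4 α=3/8: [938/5, 5981/40, 1371/20]
L5 α=1/2: [1943/10, 13421/80, 3491/40]
→ [194, 168, 87]

at x=2,y=1 over L1,L2,L3,L4,L5:
L1 α=2/3: [28, 416/3, 34/3]
L2 α=0: [28, 416/3, 34/3]
L3 α=1/2: [85, 226/3, 62/3]
L4 α=1/2: [100, 547/6, 725/6]
L5 α=1/2: [67, 1345/12, 1787/12]
rounded: [67, 112, 149]


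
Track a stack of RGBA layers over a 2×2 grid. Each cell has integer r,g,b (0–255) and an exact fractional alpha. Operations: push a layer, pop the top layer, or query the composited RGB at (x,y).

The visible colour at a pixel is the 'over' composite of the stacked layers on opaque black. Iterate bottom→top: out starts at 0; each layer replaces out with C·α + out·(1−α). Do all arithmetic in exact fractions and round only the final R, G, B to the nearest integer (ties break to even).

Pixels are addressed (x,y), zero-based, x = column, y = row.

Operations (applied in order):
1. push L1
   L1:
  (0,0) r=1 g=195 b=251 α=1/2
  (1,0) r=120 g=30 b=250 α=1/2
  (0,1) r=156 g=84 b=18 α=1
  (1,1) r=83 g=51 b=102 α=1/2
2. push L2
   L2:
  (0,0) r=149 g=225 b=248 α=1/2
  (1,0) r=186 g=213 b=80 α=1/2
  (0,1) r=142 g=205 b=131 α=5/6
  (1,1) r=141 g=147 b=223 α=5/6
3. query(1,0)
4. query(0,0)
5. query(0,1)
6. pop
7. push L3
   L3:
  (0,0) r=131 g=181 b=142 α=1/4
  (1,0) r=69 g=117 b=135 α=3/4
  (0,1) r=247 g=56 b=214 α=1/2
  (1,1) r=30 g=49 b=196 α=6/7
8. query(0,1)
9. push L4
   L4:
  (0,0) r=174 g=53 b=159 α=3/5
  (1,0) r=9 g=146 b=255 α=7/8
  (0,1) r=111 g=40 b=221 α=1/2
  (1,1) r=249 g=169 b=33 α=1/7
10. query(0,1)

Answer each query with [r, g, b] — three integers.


at x=1,y=0 over L1,L2:
L1 α=1/2: [60, 15, 125]
L2 α=1/2: [123, 114, 205/2]
rounded: [123, 114, 102]

(0,0) stack=L1,L2; from [0,0,0]:
after L1 α=1/2: [1/2, 195/2, 251/2]
after L2 α=1/2: [299/4, 645/4, 747/4]
→ [75, 161, 187]

query (0,1) [L1,L2] — begin 0,0,0
after L1 α=1: [156, 84, 18]
after L2 α=5/6: [433/3, 1109/6, 673/6]
rounded: [144, 185, 112]

query (0,1) [L1,L3] — begin 0,0,0
after L1 α=1: [156, 84, 18]
after L3 α=1/2: [403/2, 70, 116]
rounded: [202, 70, 116]

(0,1) stack=L1,L3,L4; from [0,0,0]:
L1 α=1: [156, 84, 18]
L3 α=1/2: [403/2, 70, 116]
L4 α=1/2: [625/4, 55, 337/2]
= [156, 55, 168]


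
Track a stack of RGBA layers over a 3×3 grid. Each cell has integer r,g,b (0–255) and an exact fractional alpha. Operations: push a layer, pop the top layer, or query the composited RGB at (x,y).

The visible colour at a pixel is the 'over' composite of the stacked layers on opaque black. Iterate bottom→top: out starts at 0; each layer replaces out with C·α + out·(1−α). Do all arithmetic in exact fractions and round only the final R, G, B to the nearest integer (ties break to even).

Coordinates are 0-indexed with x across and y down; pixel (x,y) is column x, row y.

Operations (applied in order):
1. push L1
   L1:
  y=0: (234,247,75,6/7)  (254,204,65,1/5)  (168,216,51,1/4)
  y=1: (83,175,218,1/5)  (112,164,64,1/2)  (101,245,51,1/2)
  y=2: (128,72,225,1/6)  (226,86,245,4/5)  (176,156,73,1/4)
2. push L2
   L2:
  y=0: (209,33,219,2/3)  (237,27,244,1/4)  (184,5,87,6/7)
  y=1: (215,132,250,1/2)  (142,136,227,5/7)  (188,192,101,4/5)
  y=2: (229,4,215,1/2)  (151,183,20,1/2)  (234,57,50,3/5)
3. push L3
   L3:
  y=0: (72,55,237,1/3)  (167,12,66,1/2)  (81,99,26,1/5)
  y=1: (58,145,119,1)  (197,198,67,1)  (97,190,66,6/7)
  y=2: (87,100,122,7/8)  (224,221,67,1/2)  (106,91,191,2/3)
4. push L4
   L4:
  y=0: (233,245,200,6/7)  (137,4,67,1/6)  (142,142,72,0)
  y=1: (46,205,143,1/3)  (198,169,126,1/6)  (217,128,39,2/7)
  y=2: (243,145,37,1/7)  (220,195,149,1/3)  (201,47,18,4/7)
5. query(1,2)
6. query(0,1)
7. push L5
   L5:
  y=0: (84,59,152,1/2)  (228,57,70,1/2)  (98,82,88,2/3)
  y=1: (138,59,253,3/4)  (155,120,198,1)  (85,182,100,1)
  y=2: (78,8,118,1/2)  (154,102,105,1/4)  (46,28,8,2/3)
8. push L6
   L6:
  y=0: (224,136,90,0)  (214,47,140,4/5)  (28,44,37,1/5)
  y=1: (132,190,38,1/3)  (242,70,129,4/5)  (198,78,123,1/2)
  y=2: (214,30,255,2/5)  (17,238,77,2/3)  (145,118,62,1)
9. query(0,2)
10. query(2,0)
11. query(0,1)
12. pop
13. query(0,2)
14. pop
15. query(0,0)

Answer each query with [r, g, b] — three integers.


at x=1,y=2 over L1,L2,L3,L4:
L1 α=4/5: [904/5, 344/5, 196]
L2 α=1/2: [1659/10, 1259/10, 108]
L3 α=1/2: [3899/20, 3469/20, 175/2]
L4 α=1/3: [2033/10, 5419/30, 108]
→ [203, 181, 108]

query (0,1) [L1,L2,L3,L4] — begin 0,0,0
after L1 α=1/5: [83/5, 35, 218/5]
after L2 α=1/2: [579/5, 167/2, 734/5]
after L3 α=1: [58, 145, 119]
after L4 α=1/3: [54, 165, 127]
rounded: [54, 165, 127]

at x=0,y=2 over L1,L2,L3,L4,L5,L6:
+L1 (α=1/6) → [64/3, 12, 75/2]
+L2 (α=1/2) → [751/6, 8, 505/4]
+L3 (α=7/8) → [4405/48, 177/2, 3921/32]
+L4 (α=1/7) → [907/8, 676/7, 1765/16]
+L5 (α=1/2) → [1531/16, 366/7, 3653/32]
+L6 (α=2/5) → [11441/80, 1518/35, 27279/160]
→ [143, 43, 170]

query (2,0) [L1,L2,L3,L4,L5,L6] — begin 0,0,0
after L1 α=1/4: [42, 54, 51/4]
after L2 α=6/7: [1146/7, 12, 2139/28]
after L3 α=1/5: [5151/35, 147/5, 2321/35]
after L4 α=0: [5151/35, 147/5, 2321/35]
after L5 α=2/3: [12011/105, 967/15, 2827/35]
after L6 α=1/5: [50984/525, 4528/75, 12603/175]
rounded: [97, 60, 72]

(0,1) stack=L1,L2,L3,L4,L5,L6; from [0,0,0]:
after L1 α=1/5: [83/5, 35, 218/5]
after L2 α=1/2: [579/5, 167/2, 734/5]
after L3 α=1: [58, 145, 119]
after L4 α=1/3: [54, 165, 127]
after L5 α=3/4: [117, 171/2, 443/2]
after L6 α=1/3: [122, 361/3, 481/3]
→ [122, 120, 160]

(0,2) stack=L1,L2,L3,L4,L5; from [0,0,0]:
after L1 α=1/6: [64/3, 12, 75/2]
after L2 α=1/2: [751/6, 8, 505/4]
after L3 α=7/8: [4405/48, 177/2, 3921/32]
after L4 α=1/7: [907/8, 676/7, 1765/16]
after L5 α=1/2: [1531/16, 366/7, 3653/32]
= [96, 52, 114]

at x=0,y=0 over L1,L2,L3,L4:
+L1 (α=6/7) → [1404/7, 1482/7, 450/7]
+L2 (α=2/3) → [4330/21, 648/7, 1172/7]
+L3 (α=1/3) → [10172/63, 1681/21, 4003/21]
+L4 (α=6/7) → [98246/441, 32551/147, 29203/147]
→ [223, 221, 199]


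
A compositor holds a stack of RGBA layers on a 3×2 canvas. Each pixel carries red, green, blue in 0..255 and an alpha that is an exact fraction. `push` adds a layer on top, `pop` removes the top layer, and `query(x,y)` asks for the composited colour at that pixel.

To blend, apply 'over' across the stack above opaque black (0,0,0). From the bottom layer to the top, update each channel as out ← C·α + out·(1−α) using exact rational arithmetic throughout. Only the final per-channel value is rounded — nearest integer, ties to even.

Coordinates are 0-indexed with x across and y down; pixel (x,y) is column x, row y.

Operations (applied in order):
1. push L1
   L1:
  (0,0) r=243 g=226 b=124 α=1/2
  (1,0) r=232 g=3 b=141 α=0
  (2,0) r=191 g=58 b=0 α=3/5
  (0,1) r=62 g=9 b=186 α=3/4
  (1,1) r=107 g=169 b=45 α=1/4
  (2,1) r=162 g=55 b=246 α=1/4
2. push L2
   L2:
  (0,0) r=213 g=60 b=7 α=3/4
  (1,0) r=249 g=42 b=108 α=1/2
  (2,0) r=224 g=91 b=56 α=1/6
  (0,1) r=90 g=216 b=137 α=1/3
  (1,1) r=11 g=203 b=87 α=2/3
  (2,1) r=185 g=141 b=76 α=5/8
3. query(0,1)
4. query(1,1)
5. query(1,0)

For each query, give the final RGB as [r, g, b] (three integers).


(0,1) stack=L1,L2; from [0,0,0]:
after L1 α=3/4: [93/2, 27/4, 279/2]
after L2 α=1/3: [61, 153/2, 416/3]
rounded: [61, 76, 139]

query (1,1) [L1,L2] — begin 0,0,0
after L1 α=1/4: [107/4, 169/4, 45/4]
after L2 α=2/3: [65/4, 1793/12, 247/4]
= [16, 149, 62]

query (1,0) [L1,L2] — begin 0,0,0
+L1 (α=0) → [0, 0, 0]
+L2 (α=1/2) → [249/2, 21, 54]
→ [124, 21, 54]


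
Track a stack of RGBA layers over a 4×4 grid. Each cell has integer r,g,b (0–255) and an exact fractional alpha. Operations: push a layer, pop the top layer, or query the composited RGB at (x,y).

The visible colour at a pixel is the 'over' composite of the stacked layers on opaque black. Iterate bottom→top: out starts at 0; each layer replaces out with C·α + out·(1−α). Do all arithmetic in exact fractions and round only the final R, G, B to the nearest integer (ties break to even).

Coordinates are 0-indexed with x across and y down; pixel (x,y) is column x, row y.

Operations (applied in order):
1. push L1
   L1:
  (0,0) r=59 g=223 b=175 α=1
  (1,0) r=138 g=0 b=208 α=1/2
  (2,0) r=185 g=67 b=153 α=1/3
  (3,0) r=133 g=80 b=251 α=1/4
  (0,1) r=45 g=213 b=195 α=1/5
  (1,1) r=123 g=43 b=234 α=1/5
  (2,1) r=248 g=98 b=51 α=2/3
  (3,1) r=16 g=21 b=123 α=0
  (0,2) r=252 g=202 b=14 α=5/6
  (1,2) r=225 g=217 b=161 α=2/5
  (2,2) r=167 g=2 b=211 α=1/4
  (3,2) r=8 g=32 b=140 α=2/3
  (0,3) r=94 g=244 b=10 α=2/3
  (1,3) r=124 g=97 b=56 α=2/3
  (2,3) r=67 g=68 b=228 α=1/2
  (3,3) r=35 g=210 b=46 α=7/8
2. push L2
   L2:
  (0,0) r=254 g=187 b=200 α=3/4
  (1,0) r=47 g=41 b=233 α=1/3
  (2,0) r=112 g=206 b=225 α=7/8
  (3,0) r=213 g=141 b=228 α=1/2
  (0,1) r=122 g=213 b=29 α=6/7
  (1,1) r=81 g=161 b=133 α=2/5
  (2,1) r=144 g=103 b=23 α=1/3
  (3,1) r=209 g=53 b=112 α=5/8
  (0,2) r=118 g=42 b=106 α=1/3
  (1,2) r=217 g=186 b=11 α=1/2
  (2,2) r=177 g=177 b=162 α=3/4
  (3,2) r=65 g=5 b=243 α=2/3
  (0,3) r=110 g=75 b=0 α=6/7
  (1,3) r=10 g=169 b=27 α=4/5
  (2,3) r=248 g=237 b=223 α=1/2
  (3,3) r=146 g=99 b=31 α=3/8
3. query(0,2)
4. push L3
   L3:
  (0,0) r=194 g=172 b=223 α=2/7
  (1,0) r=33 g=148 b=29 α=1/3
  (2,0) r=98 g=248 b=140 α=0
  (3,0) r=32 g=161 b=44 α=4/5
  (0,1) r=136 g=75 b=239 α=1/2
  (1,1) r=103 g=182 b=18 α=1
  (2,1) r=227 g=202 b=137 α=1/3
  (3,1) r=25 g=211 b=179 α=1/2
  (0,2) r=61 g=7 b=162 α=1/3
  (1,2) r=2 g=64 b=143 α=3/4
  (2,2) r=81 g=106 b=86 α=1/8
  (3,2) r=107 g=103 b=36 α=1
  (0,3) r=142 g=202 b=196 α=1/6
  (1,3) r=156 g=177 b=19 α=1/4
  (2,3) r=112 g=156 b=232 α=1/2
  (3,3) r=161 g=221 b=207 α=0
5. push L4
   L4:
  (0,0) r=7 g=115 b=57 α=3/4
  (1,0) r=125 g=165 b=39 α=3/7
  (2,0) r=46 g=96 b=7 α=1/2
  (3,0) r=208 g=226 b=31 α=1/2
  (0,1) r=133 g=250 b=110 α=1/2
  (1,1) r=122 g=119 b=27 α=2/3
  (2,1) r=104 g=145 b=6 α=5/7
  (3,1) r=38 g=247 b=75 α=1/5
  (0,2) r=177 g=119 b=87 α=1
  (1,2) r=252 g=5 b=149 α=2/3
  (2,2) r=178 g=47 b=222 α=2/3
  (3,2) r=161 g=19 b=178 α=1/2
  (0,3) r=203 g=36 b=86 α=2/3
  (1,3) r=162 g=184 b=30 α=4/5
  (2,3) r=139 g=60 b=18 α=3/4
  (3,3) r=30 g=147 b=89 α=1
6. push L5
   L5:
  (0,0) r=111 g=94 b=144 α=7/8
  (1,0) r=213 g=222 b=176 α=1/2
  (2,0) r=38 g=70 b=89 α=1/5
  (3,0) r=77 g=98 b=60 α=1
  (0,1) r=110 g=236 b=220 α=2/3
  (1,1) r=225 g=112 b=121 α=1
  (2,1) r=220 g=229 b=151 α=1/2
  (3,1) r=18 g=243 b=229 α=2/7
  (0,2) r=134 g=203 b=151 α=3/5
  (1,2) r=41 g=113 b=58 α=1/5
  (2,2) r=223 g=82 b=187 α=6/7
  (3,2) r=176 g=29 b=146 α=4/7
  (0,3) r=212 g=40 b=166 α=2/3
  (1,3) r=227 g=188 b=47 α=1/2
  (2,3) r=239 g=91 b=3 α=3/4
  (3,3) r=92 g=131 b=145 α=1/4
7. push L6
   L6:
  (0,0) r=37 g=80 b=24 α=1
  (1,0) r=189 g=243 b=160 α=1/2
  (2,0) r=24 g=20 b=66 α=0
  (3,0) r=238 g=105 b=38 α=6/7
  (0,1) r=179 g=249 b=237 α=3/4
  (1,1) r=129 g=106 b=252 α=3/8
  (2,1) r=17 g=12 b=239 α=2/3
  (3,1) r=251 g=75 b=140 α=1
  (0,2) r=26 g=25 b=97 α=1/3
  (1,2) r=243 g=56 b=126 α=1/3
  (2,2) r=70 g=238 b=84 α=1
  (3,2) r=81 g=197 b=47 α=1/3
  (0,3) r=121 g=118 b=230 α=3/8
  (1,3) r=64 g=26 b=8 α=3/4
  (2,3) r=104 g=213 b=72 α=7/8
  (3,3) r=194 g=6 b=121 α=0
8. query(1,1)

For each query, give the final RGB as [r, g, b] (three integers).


query (0,2) [L1,L2] — begin 0,0,0
+L1 (α=5/6) → [210, 505/3, 35/3]
+L2 (α=1/3) → [538/3, 1136/9, 388/9]
= [179, 126, 43]

at x=1,y=1 over L1,L2,L3,L4,L5,L6:
L1 α=1/5: [123/5, 43/5, 234/5]
L2 α=2/5: [1179/25, 1739/25, 2032/25]
L3 α=1: [103, 182, 18]
L4 α=2/3: [347/3, 140, 24]
L5 α=1: [225, 112, 121]
L6 α=3/8: [189, 439/4, 1361/8]
→ [189, 110, 170]


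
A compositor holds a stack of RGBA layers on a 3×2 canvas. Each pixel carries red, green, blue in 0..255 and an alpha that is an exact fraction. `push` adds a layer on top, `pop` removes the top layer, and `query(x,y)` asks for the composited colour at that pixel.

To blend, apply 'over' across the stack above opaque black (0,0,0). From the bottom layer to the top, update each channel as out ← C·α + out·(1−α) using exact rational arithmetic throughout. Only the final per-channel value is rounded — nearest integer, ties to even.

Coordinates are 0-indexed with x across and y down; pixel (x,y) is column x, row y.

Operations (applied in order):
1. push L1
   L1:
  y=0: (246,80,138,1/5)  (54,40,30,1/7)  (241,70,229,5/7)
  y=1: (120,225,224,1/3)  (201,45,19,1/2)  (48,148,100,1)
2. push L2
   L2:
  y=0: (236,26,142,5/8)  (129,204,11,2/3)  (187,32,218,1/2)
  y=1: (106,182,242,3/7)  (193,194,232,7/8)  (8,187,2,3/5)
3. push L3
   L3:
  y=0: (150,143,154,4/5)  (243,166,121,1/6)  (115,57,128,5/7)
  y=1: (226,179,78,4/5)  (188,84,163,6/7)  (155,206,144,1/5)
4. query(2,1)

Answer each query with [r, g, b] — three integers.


at x=2,y=1 over L1,L2,L3:
after L1 α=1: [48, 148, 100]
after L2 α=3/5: [24, 857/5, 206/5]
after L3 α=1/5: [251/5, 4458/25, 1544/25]
→ [50, 178, 62]


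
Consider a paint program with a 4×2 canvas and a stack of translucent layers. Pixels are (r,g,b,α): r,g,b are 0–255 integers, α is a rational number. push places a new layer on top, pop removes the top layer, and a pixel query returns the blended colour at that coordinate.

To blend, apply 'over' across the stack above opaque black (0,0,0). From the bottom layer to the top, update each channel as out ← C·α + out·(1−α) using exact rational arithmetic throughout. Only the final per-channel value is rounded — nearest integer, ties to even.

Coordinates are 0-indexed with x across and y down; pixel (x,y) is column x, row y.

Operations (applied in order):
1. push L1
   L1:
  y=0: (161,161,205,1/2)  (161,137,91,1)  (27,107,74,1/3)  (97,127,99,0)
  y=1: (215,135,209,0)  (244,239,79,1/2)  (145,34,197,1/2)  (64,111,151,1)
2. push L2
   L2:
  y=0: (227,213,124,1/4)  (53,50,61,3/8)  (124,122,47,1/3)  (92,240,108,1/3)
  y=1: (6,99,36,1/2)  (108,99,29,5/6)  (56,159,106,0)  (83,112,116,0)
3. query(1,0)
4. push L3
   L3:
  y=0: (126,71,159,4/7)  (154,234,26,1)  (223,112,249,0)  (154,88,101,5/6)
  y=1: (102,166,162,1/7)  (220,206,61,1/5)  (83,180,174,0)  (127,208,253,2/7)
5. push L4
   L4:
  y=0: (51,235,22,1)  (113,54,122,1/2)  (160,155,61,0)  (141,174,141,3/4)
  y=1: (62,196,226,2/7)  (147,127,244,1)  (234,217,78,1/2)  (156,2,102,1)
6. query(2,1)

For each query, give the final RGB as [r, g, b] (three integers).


at x=1,y=0 over L1,L2:
after L1 α=1: [161, 137, 91]
after L2 α=3/8: [241/2, 835/8, 319/4]
rounded: [120, 104, 80]

at x=2,y=1 over L1,L2,L3,L4:
L1 α=1/2: [145/2, 17, 197/2]
L2 α=0: [145/2, 17, 197/2]
L3 α=0: [145/2, 17, 197/2]
L4 α=1/2: [613/4, 117, 353/4]
→ [153, 117, 88]


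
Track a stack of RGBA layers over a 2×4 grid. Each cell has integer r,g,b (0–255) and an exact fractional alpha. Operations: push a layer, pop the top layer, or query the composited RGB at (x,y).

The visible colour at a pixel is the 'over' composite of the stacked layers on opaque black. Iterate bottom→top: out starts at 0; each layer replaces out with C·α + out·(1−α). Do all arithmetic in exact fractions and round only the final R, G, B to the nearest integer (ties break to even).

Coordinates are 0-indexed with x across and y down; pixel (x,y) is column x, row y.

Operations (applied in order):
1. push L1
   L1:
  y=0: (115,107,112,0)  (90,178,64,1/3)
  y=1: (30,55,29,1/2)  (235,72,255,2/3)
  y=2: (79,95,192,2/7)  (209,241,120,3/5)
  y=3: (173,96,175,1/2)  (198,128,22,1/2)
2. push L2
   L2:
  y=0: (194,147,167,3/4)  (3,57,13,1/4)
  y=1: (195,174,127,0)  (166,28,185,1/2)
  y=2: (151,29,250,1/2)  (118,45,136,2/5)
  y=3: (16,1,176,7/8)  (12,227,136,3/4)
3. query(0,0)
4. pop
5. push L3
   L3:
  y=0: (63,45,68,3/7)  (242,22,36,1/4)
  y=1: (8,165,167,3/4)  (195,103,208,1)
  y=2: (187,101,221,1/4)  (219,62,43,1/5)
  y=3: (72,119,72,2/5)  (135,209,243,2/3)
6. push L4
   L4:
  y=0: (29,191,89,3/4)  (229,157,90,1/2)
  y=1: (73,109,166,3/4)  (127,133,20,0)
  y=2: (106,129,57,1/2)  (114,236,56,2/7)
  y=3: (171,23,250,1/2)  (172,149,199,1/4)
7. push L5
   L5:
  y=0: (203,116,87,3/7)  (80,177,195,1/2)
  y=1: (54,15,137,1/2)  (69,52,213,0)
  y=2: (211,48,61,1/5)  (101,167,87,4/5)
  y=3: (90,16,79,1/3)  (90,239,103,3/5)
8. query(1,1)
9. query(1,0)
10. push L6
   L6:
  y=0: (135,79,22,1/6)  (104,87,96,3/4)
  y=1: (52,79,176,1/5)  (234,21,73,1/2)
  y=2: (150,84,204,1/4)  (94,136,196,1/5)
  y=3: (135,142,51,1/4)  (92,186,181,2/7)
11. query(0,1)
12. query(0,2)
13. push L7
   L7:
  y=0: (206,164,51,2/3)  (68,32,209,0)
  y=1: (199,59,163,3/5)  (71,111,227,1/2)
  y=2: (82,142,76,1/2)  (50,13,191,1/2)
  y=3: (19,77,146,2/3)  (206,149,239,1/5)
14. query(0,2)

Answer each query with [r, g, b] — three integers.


at x=0,y=0 over L1,L2:
after L1 α=0: [0, 0, 0]
after L2 α=3/4: [291/2, 441/4, 501/4]
rounded: [146, 110, 125]

(1,1) stack=L1,L3,L4,L5; from [0,0,0]:
+L1 (α=2/3) → [470/3, 48, 170]
+L3 (α=1) → [195, 103, 208]
+L4 (α=0) → [195, 103, 208]
+L5 (α=0) → [195, 103, 208]
rounded: [195, 103, 208]

query (1,0) [L1,L3,L4,L5] — begin 0,0,0
after L1 α=1/3: [30, 178/3, 64/3]
after L3 α=1/4: [83, 50, 25]
after L4 α=1/2: [156, 207/2, 115/2]
after L5 α=1/2: [118, 561/4, 505/4]
rounded: [118, 140, 126]

query (0,1) [L1,L3,L4,L5,L6] — begin 0,0,0
L1 α=1/2: [15, 55/2, 29/2]
L3 α=3/4: [39/4, 1045/8, 1031/8]
L4 α=3/4: [915/16, 3661/32, 5015/32]
L5 α=1/2: [1779/32, 4141/64, 9399/64]
L6 α=1/5: [439/8, 1081/16, 2443/16]
rounded: [55, 68, 153]

at x=0,y=2 over L1,L3,L4,L5,L6:
after L1 α=2/7: [158/7, 190/7, 384/7]
after L3 α=1/4: [1783/28, 1277/28, 2699/28]
after L4 α=1/2: [4751/56, 4889/56, 4295/56]
after L5 α=1/5: [1541/14, 5561/70, 5149/70]
after L6 α=1/4: [6723/56, 22563/280, 29727/280]
= [120, 81, 106]

(0,2) stack=L1,L3,L4,L5,L6,L7; from [0,0,0]:
L1 α=2/7: [158/7, 190/7, 384/7]
L3 α=1/4: [1783/28, 1277/28, 2699/28]
L4 α=1/2: [4751/56, 4889/56, 4295/56]
L5 α=1/5: [1541/14, 5561/70, 5149/70]
L6 α=1/4: [6723/56, 22563/280, 29727/280]
L7 α=1/2: [11315/112, 62323/560, 51007/560]
→ [101, 111, 91]


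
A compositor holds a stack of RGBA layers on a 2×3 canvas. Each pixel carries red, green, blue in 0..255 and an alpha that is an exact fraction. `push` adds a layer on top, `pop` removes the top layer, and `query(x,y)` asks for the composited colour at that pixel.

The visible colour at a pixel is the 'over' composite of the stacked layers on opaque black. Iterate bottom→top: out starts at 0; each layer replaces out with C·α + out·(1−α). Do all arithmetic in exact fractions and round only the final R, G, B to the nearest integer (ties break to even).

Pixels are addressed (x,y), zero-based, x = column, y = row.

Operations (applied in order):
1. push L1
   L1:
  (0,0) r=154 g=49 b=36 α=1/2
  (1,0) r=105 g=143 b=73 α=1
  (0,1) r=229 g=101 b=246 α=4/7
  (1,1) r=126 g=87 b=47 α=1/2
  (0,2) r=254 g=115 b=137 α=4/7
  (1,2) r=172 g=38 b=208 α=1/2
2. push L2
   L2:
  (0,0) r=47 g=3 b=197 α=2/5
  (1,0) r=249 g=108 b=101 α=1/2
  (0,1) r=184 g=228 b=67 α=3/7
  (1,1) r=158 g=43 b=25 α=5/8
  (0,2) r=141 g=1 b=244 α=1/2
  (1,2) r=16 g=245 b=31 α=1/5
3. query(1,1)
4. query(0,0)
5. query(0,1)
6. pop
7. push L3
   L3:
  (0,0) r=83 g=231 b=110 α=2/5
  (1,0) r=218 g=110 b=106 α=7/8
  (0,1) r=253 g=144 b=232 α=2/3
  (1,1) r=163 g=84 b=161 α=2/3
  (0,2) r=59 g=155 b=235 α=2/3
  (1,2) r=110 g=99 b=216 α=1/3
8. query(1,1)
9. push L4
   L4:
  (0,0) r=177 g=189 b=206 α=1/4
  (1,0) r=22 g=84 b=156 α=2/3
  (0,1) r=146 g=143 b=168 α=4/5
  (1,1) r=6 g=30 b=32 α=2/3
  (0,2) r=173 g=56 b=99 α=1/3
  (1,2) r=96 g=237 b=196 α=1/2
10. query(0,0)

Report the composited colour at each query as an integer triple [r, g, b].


at x=1,y=1 over L1,L2:
L1 α=1/2: [63, 87/2, 47/2]
L2 α=5/8: [979/8, 691/16, 391/16]
→ [122, 43, 24]

query (0,0) [L1,L2] — begin 0,0,0
after L1 α=1/2: [77, 49/2, 18]
after L2 α=2/5: [65, 159/10, 448/5]
= [65, 16, 90]

(0,1) stack=L1,L2; from [0,0,0]:
after L1 α=4/7: [916/7, 404/7, 984/7]
after L2 α=3/7: [7528/49, 6404/49, 5343/49]
rounded: [154, 131, 109]

query (1,1) [L1,L3] — begin 0,0,0
L1 α=1/2: [63, 87/2, 47/2]
L3 α=2/3: [389/3, 141/2, 691/6]
= [130, 70, 115]

at x=0,y=0 over L1,L3,L4:
after L1 α=1/2: [77, 49/2, 18]
after L3 α=2/5: [397/5, 1071/10, 274/5]
after L4 α=1/4: [519/5, 5103/40, 463/5]
rounded: [104, 128, 93]


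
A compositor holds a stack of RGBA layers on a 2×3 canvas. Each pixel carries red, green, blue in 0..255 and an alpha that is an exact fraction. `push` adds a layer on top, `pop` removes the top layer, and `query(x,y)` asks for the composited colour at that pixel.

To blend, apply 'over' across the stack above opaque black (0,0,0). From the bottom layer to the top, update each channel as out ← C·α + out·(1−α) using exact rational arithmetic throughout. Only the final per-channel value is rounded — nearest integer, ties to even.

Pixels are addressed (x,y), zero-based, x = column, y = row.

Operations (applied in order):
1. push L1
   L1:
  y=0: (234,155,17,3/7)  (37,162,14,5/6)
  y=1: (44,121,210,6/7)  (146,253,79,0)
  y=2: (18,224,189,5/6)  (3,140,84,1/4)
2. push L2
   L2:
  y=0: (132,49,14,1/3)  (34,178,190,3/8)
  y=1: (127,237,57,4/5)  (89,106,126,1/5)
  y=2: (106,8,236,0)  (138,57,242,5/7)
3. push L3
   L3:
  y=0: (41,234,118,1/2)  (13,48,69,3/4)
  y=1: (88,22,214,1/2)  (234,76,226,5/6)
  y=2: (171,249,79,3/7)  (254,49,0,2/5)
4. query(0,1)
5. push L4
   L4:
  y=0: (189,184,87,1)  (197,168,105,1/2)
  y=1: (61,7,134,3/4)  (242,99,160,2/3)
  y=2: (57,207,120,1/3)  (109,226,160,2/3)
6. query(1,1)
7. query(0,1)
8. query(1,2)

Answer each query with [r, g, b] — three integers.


at x=0,y=1 over L1,L2,L3:
after L1 α=6/7: [264/7, 726/7, 180]
after L2 α=4/5: [764/7, 7362/35, 408/5]
after L3 α=1/2: [690/7, 4066/35, 739/5]
rounded: [99, 116, 148]

(1,1) stack=L1,L2,L3,L4; from [0,0,0]:
after L1 α=0: [0, 0, 0]
after L2 α=1/5: [89/5, 106/5, 126/5]
after L3 α=5/6: [5939/30, 1003/15, 2888/15]
after L4 α=2/3: [20459/90, 3973/45, 7688/45]
rounded: [227, 88, 171]

query (0,1) [L1,L2,L3,L4] — begin 0,0,0
+L1 (α=6/7) → [264/7, 726/7, 180]
+L2 (α=4/5) → [764/7, 7362/35, 408/5]
+L3 (α=1/2) → [690/7, 4066/35, 739/5]
+L4 (α=3/4) → [1971/28, 4801/140, 2749/20]
= [70, 34, 137]

query (1,2) [L1,L2,L3,L4] — begin 0,0,0
after L1 α=1/4: [3/4, 35, 21]
after L2 α=5/7: [1383/14, 355/7, 1252/7]
after L3 α=2/5: [11261/70, 1751/35, 3756/35]
after L4 α=2/3: [26521/210, 5857/35, 14956/105]
= [126, 167, 142]


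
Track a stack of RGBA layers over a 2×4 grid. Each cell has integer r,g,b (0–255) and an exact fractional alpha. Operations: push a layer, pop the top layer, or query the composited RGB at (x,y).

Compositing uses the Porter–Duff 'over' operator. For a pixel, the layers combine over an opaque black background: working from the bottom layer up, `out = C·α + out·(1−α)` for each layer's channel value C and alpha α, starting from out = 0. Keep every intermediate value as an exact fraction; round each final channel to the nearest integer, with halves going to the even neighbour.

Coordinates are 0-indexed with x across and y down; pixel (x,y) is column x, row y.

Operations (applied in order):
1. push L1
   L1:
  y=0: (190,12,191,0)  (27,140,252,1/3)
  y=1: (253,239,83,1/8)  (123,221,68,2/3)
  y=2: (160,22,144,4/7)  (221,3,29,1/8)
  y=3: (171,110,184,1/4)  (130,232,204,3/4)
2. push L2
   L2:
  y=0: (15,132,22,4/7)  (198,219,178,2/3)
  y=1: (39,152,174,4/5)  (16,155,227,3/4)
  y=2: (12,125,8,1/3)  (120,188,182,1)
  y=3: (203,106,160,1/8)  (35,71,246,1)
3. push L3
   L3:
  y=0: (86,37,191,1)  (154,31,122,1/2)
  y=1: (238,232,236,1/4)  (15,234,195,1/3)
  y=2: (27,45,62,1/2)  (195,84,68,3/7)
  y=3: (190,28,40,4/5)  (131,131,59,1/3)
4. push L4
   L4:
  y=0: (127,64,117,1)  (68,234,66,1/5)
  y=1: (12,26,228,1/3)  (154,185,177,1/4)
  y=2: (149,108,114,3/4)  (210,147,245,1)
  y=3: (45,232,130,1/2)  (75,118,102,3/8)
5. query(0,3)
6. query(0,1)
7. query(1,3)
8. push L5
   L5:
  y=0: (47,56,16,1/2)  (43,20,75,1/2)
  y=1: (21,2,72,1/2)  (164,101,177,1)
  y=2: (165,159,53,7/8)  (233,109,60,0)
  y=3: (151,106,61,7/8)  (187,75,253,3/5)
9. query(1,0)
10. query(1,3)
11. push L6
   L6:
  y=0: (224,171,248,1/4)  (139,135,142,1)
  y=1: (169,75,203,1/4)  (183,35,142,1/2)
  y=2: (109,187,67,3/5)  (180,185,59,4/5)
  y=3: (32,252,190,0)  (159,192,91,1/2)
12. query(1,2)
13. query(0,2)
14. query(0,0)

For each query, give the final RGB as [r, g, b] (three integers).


at x=0,y=3 over L1,L2,L3,L4:
L1 α=1/4: [171/4, 55/2, 46]
L2 α=1/8: [2009/32, 597/16, 241/4]
L3 α=4/5: [26329/160, 2389/80, 881/20]
L4 α=1/2: [33529/320, 20949/160, 3481/40]
rounded: [105, 131, 87]

query (0,1) [L1,L2,L3,L4] — begin 0,0,0
+L1 (α=1/8) → [253/8, 239/8, 83/8]
+L2 (α=4/5) → [1501/40, 5103/40, 5651/40]
+L3 (α=1/4) → [14023/160, 24589/160, 26393/160]
+L4 (α=1/3) → [14983/240, 26669/240, 44633/240]
rounded: [62, 111, 186]

at x=1,y=3 over L1,L2,L3,L4:
after L1 α=3/4: [195/2, 174, 153]
after L2 α=1: [35, 71, 246]
after L3 α=1/3: [67, 91, 551/3]
after L4 α=3/8: [70, 809/8, 3673/24]
rounded: [70, 101, 153]

(1,0) stack=L1,L2,L3,L4,L5; from [0,0,0]:
L1 α=1/3: [9, 140/3, 84]
L2 α=2/3: [135, 1454/9, 440/3]
L3 α=1/2: [289/2, 1733/18, 403/3]
L4 α=1/5: [646/5, 5572/45, 362/3]
L5 α=1/2: [861/10, 3236/45, 587/6]
= [86, 72, 98]

query (1,3) [L1,L2,L3,L4,L5] — begin 0,0,0
+L1 (α=3/4) → [195/2, 174, 153]
+L2 (α=1) → [35, 71, 246]
+L3 (α=1/3) → [67, 91, 551/3]
+L4 (α=3/8) → [70, 809/8, 3673/24]
+L5 (α=3/5) → [701/5, 1709/20, 12781/60]
rounded: [140, 85, 213]

query (1,2) [L1,L2,L3,L4,L5,L6] — begin 0,0,0
L1 α=1/8: [221/8, 3/8, 29/8]
L2 α=1: [120, 188, 182]
L3 α=3/7: [1065/7, 1004/7, 932/7]
L4 α=1: [210, 147, 245]
L5 α=0: [210, 147, 245]
L6 α=4/5: [186, 887/5, 481/5]
rounded: [186, 177, 96]

query (0,2) [L1,L2,L3,L4,L5,L6] — begin 0,0,0
L1 α=4/7: [640/7, 88/7, 576/7]
L2 α=1/3: [1364/21, 1051/21, 1208/21]
L3 α=1/2: [1931/42, 998/21, 1255/21]
L4 α=3/4: [20705/168, 3901/42, 8437/84]
L5 α=7/8: [214745/1344, 50647/336, 39601/672]
L6 α=3/5: [434489/3360, 28979/168, 107137/1680]
= [129, 172, 64]

(0,0) stack=L1,L2,L3,L4,L5,L6; from [0,0,0]:
after L1 α=0: [0, 0, 0]
after L2 α=4/7: [60/7, 528/7, 88/7]
after L3 α=1: [86, 37, 191]
after L4 α=1: [127, 64, 117]
after L5 α=1/2: [87, 60, 133/2]
after L6 α=1/4: [485/4, 351/4, 895/8]
= [121, 88, 112]


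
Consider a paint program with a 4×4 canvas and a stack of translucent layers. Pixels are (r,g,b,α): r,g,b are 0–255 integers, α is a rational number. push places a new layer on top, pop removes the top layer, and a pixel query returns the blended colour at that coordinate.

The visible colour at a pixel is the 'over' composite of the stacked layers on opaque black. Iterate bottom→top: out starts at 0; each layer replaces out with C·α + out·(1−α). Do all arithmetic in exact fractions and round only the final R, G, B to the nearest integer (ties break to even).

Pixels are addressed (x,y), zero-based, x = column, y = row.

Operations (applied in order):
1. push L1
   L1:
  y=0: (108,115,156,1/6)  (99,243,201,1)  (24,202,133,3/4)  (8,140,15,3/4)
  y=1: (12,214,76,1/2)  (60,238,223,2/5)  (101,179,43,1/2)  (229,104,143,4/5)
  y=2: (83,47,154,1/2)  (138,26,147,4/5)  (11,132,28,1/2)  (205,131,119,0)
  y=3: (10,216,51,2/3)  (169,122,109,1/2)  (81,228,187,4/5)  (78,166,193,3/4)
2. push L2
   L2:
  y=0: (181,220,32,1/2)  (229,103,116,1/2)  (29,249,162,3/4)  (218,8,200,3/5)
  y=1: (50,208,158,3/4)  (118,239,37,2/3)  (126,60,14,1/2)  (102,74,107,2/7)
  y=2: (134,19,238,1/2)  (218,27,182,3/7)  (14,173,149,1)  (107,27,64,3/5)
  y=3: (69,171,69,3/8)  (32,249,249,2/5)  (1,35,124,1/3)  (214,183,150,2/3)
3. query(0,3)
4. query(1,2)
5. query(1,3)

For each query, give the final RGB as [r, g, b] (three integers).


(0,3) stack=L1,L2; from [0,0,0]:
+L1 (α=2/3) → [20/3, 144, 34]
+L2 (α=3/8) → [721/24, 1233/8, 377/8]
→ [30, 154, 47]

at x=1,y=2 over L1,L2:
after L1 α=4/5: [552/5, 104/5, 588/5]
after L2 α=3/7: [5478/35, 821/35, 726/5]
= [157, 23, 145]

at x=1,y=3 over L1,L2:
after L1 α=1/2: [169/2, 61, 109/2]
after L2 α=2/5: [127/2, 681/5, 1323/10]
→ [64, 136, 132]
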